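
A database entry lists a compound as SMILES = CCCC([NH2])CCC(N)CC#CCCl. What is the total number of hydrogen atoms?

21

Walk through each heavy atom and fill implicit hydrogens from standard valence (C 4, N 3, O 2, S 2, halogen 1):
  atom 1: C, bond orders sum to 1 (valence 4) → 3 H
  atom 2: C, bond orders sum to 2 (valence 4) → 2 H
  atom 3: C, bond orders sum to 2 (valence 4) → 2 H
  atom 4: C, bond orders sum to 3 (valence 4) → 1 H
  atom 5: N with explicit H count 2
  atom 6: C, bond orders sum to 2 (valence 4) → 2 H
  atom 7: C, bond orders sum to 2 (valence 4) → 2 H
  atom 8: C, bond orders sum to 3 (valence 4) → 1 H
  atom 9: N, bond orders sum to 1 (valence 3) → 2 H
  atom 10: C, bond orders sum to 2 (valence 4) → 2 H
  atom 11: C, bond orders sum to 4 (valence 4) → 0 H
  atom 12: C, bond orders sum to 4 (valence 4) → 0 H
  atom 13: C, bond orders sum to 2 (valence 4) → 2 H
  atom 14: Cl (halogen, monovalent) → 0 H
Total hydrogens: 21.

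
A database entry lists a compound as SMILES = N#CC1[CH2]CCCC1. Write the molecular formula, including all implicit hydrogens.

Walk through each heavy atom and fill implicit hydrogens from standard valence (C 4, N 3, O 2, S 2, halogen 1):
  atom 1: N, bond orders sum to 3 (valence 3) → 0 H
  atom 2: C, bond orders sum to 4 (valence 4) → 0 H
  atom 3: C, bond orders sum to 3 (valence 4) → 1 H
  atom 4: C with explicit H count 2
  atom 5: C, bond orders sum to 2 (valence 4) → 2 H
  atom 6: C, bond orders sum to 2 (valence 4) → 2 H
  atom 7: C, bond orders sum to 2 (valence 4) → 2 H
  atom 8: C, bond orders sum to 2 (valence 4) → 2 H
Totals → C:7, H:11, N:1.

C7H11N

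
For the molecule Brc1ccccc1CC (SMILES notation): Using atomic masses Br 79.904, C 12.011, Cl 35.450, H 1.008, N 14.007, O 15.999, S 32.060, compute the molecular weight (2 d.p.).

First, the molecular formula is C8H9Br (counting implicit H from valence).
  Br: 1 × 79.904 = 79.904
  C: 8 × 12.011 = 96.088
  H: 9 × 1.008 = 9.072
Sum: 1×79.904 + 8×12.011 + 9×1.008 = 185.064 → 185.06 g/mol.

185.06 g/mol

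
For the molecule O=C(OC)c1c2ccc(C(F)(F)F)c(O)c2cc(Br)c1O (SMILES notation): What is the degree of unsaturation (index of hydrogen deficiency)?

8

Molecular formula: C13H8BrF3O4.
DoU = (2C + 2 + N − H − X) / 2, where X is the halogen count and O/S are ignored.
    = (2·13 + 2 + 0 − 8 − 4) / 2 = 16 / 2 = 8.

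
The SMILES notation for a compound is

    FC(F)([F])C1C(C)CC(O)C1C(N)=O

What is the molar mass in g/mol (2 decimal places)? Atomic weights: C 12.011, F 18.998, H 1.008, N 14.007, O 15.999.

211.18 g/mol

First, the molecular formula is C8H12F3NO2 (counting implicit H from valence).
  C: 8 × 12.011 = 96.088
  F: 3 × 18.998 = 56.994
  H: 12 × 1.008 = 12.096
  N: 1 × 14.007 = 14.007
  O: 2 × 15.999 = 31.998
Sum: 8×12.011 + 3×18.998 + 12×1.008 + 1×14.007 + 2×15.999 = 211.183 → 211.18 g/mol.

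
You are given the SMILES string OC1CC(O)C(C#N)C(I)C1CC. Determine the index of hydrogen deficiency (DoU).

3

Molecular formula: C9H14INO2.
DoU = (2C + 2 + N − H − X) / 2, where X is the halogen count and O/S are ignored.
    = (2·9 + 2 + 1 − 14 − 1) / 2 = 6 / 2 = 3.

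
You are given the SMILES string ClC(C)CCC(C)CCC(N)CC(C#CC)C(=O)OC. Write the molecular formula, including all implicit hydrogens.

C16H28ClNO2

Walk through each heavy atom and fill implicit hydrogens from standard valence (C 4, N 3, O 2, S 2, halogen 1):
  atom 1: Cl (halogen, monovalent) → 0 H
  atom 2: C, bond orders sum to 3 (valence 4) → 1 H
  atom 3: C, bond orders sum to 1 (valence 4) → 3 H
  atom 4: C, bond orders sum to 2 (valence 4) → 2 H
  atom 5: C, bond orders sum to 2 (valence 4) → 2 H
  atom 6: C, bond orders sum to 3 (valence 4) → 1 H
  atom 7: C, bond orders sum to 1 (valence 4) → 3 H
  atom 8: C, bond orders sum to 2 (valence 4) → 2 H
  atom 9: C, bond orders sum to 2 (valence 4) → 2 H
  atom 10: C, bond orders sum to 3 (valence 4) → 1 H
  atom 11: N, bond orders sum to 1 (valence 3) → 2 H
  atom 12: C, bond orders sum to 2 (valence 4) → 2 H
  atom 13: C, bond orders sum to 3 (valence 4) → 1 H
  atom 14: C, bond orders sum to 4 (valence 4) → 0 H
  atom 15: C, bond orders sum to 4 (valence 4) → 0 H
  atom 16: C, bond orders sum to 1 (valence 4) → 3 H
  atom 17: C, bond orders sum to 4 (valence 4) → 0 H
  atom 18: O, bond orders sum to 2 (valence 2) → 0 H
  atom 19: O, bond orders sum to 2 (valence 2) → 0 H
  atom 20: C, bond orders sum to 1 (valence 4) → 3 H
Totals → C:16, H:28, Cl:1, N:1, O:2.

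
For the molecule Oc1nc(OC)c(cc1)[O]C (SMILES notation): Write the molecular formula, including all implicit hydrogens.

C7H9NO3

Walk through each heavy atom and fill implicit hydrogens from standard valence (C 4, N 3, O 2, S 2, halogen 1); for lowercase aromatic atoms, an aromatic c carries 1 H when it has two neighbours and 0 H with three, and aromatic n carries 0 H:
  atom 1: O, bond orders sum to 1 (valence 2) → 1 H
  atom 2: aromatic c, 3 neighbours → 0 H
  atom 3: aromatic n, 2 neighbours → 0 H
  atom 4: aromatic c, 3 neighbours → 0 H
  atom 5: O, bond orders sum to 2 (valence 2) → 0 H
  atom 6: C, bond orders sum to 1 (valence 4) → 3 H
  atom 7: aromatic c, 3 neighbours → 0 H
  atom 8: aromatic c, 2 neighbours → 1 H
  atom 9: aromatic c, 2 neighbours → 1 H
  atom 10: O with explicit H count 0
  atom 11: C, bond orders sum to 1 (valence 4) → 3 H
Totals → C:7, H:9, N:1, O:3.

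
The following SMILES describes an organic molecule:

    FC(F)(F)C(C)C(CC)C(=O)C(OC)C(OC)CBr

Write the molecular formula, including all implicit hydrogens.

C12H20BrF3O3

Walk through each heavy atom and fill implicit hydrogens from standard valence (C 4, N 3, O 2, S 2, halogen 1):
  atom 1: F (halogen, monovalent) → 0 H
  atom 2: C, bond orders sum to 4 (valence 4) → 0 H
  atom 3: F (halogen, monovalent) → 0 H
  atom 4: F (halogen, monovalent) → 0 H
  atom 5: C, bond orders sum to 3 (valence 4) → 1 H
  atom 6: C, bond orders sum to 1 (valence 4) → 3 H
  atom 7: C, bond orders sum to 3 (valence 4) → 1 H
  atom 8: C, bond orders sum to 2 (valence 4) → 2 H
  atom 9: C, bond orders sum to 1 (valence 4) → 3 H
  atom 10: C, bond orders sum to 4 (valence 4) → 0 H
  atom 11: O, bond orders sum to 2 (valence 2) → 0 H
  atom 12: C, bond orders sum to 3 (valence 4) → 1 H
  atom 13: O, bond orders sum to 2 (valence 2) → 0 H
  atom 14: C, bond orders sum to 1 (valence 4) → 3 H
  atom 15: C, bond orders sum to 3 (valence 4) → 1 H
  atom 16: O, bond orders sum to 2 (valence 2) → 0 H
  atom 17: C, bond orders sum to 1 (valence 4) → 3 H
  atom 18: C, bond orders sum to 2 (valence 4) → 2 H
  atom 19: Br (halogen, monovalent) → 0 H
Totals → C:12, H:20, Br:1, F:3, O:3.
In Hill order: C12H20BrF3O3.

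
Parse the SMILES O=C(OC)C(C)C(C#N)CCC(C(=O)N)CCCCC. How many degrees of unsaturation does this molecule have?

4

Molecular formula: C15H26N2O3.
DoU = (2C + 2 + N − H − X) / 2, where X is the halogen count and O/S are ignored.
    = (2·15 + 2 + 2 − 26 − 0) / 2 = 8 / 2 = 4.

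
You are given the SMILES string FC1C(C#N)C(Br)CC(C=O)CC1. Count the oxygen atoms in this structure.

1

Scan the SMILES for O atoms (remember two-letter symbols like Cl and Br are single atoms).
Oxygen count: 1.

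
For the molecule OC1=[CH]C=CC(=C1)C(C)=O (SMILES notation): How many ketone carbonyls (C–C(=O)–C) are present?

The ketone motif appears at heavy-atom position 8 in the SMILES.
Other groups present: 1 hydroxyl.
Ketone count: 1.

1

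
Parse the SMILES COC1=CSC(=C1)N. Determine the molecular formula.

Walk through each heavy atom and fill implicit hydrogens from standard valence (C 4, N 3, O 2, S 2, halogen 1):
  atom 1: C, bond orders sum to 1 (valence 4) → 3 H
  atom 2: O, bond orders sum to 2 (valence 2) → 0 H
  atom 3: C, bond orders sum to 4 (valence 4) → 0 H
  atom 4: C, bond orders sum to 3 (valence 4) → 1 H
  atom 5: S, bond orders sum to 2 (valence 2) → 0 H
  atom 6: C, bond orders sum to 4 (valence 4) → 0 H
  atom 7: C, bond orders sum to 3 (valence 4) → 1 H
  atom 8: N, bond orders sum to 1 (valence 3) → 2 H
Totals → C:5, H:7, N:1, O:1, S:1.

C5H7NOS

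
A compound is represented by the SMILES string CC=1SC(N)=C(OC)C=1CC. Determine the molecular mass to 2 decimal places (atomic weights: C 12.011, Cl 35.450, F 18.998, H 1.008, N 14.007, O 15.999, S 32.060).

First, the molecular formula is C8H13NOS (counting implicit H from valence).
  C: 8 × 12.011 = 96.088
  H: 13 × 1.008 = 13.104
  N: 1 × 14.007 = 14.007
  O: 1 × 15.999 = 15.999
  S: 1 × 32.060 = 32.060
Sum: 8×12.011 + 13×1.008 + 1×14.007 + 1×15.999 + 1×32.060 = 171.258 → 171.26 g/mol.

171.26 g/mol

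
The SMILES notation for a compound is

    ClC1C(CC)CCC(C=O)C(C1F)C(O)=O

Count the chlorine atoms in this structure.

1

Scan the SMILES for Cl atoms (remember two-letter symbols like Cl and Br are single atoms).
Chlorine count: 1.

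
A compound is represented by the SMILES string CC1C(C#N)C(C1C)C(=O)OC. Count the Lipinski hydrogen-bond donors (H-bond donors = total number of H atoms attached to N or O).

0

Donors: find every N or O and count the H atoms it carries.
  atom 5 (N): bond orders sum to 3 → 0 H
  atom 10 (O): bond orders sum to 2 → 0 H
  atom 11 (O): bond orders sum to 2 → 0 H
Lipinski HBD = 0.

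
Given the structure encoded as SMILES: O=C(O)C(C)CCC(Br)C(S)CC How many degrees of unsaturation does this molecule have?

1

Degree of unsaturation = (number of rings) + (number of π bonds).
Ring closures in the SMILES: 0.
π bonds: 1 double bond (each 1 DoU) → 1 DoU from unsaturation.
Total DoU = 0 + 1 = 1.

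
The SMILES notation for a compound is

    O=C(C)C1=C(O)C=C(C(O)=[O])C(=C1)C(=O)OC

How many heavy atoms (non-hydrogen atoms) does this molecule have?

Every atom symbol written in the SMILES (organic subset) is one heavy atom; implicit H are not written.
Heavy atoms by element → C:11, O:6.
Total: 17.

17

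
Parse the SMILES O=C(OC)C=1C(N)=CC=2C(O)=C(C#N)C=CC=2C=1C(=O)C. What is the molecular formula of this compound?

Walk through each heavy atom and fill implicit hydrogens from standard valence (C 4, N 3, O 2, S 2, halogen 1):
  atom 1: O, bond orders sum to 2 (valence 2) → 0 H
  atom 2: C, bond orders sum to 4 (valence 4) → 0 H
  atom 3: O, bond orders sum to 2 (valence 2) → 0 H
  atom 4: C, bond orders sum to 1 (valence 4) → 3 H
  atom 5: C, bond orders sum to 4 (valence 4) → 0 H
  atom 6: C, bond orders sum to 4 (valence 4) → 0 H
  atom 7: N, bond orders sum to 1 (valence 3) → 2 H
  atom 8: C, bond orders sum to 3 (valence 4) → 1 H
  atom 9: C, bond orders sum to 4 (valence 4) → 0 H
  atom 10: C, bond orders sum to 4 (valence 4) → 0 H
  atom 11: O, bond orders sum to 1 (valence 2) → 1 H
  atom 12: C, bond orders sum to 4 (valence 4) → 0 H
  atom 13: C, bond orders sum to 4 (valence 4) → 0 H
  atom 14: N, bond orders sum to 3 (valence 3) → 0 H
  atom 15: C, bond orders sum to 3 (valence 4) → 1 H
  atom 16: C, bond orders sum to 3 (valence 4) → 1 H
  atom 17: C, bond orders sum to 4 (valence 4) → 0 H
  atom 18: C, bond orders sum to 4 (valence 4) → 0 H
  atom 19: C, bond orders sum to 4 (valence 4) → 0 H
  atom 20: O, bond orders sum to 2 (valence 2) → 0 H
  atom 21: C, bond orders sum to 1 (valence 4) → 3 H
Totals → C:15, H:12, N:2, O:4.

C15H12N2O4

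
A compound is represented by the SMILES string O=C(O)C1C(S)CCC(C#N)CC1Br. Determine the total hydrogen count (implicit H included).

Walk through each heavy atom and fill implicit hydrogens from standard valence (C 4, N 3, O 2, S 2, halogen 1):
  atom 1: O, bond orders sum to 2 (valence 2) → 0 H
  atom 2: C, bond orders sum to 4 (valence 4) → 0 H
  atom 3: O, bond orders sum to 1 (valence 2) → 1 H
  atom 4: C, bond orders sum to 3 (valence 4) → 1 H
  atom 5: C, bond orders sum to 3 (valence 4) → 1 H
  atom 6: S, bond orders sum to 1 (valence 2) → 1 H
  atom 7: C, bond orders sum to 2 (valence 4) → 2 H
  atom 8: C, bond orders sum to 2 (valence 4) → 2 H
  atom 9: C, bond orders sum to 3 (valence 4) → 1 H
  atom 10: C, bond orders sum to 4 (valence 4) → 0 H
  atom 11: N, bond orders sum to 3 (valence 3) → 0 H
  atom 12: C, bond orders sum to 2 (valence 4) → 2 H
  atom 13: C, bond orders sum to 3 (valence 4) → 1 H
  atom 14: Br (halogen, monovalent) → 0 H
Total hydrogens: 12.

12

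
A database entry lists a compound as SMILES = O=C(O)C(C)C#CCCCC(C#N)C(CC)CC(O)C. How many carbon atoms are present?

Count every carbon token in the SMILES (each C, including those in ring-closure positions and inside branches).
Carbon count: 16.

16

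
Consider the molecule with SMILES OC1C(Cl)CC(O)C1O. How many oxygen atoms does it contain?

Scan the SMILES for O atoms (remember two-letter symbols like Cl and Br are single atoms).
Oxygen count: 3.

3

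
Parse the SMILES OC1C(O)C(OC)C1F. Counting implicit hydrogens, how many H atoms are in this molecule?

9

Walk through each heavy atom and fill implicit hydrogens from standard valence (C 4, N 3, O 2, S 2, halogen 1):
  atom 1: O, bond orders sum to 1 (valence 2) → 1 H
  atom 2: C, bond orders sum to 3 (valence 4) → 1 H
  atom 3: C, bond orders sum to 3 (valence 4) → 1 H
  atom 4: O, bond orders sum to 1 (valence 2) → 1 H
  atom 5: C, bond orders sum to 3 (valence 4) → 1 H
  atom 6: O, bond orders sum to 2 (valence 2) → 0 H
  atom 7: C, bond orders sum to 1 (valence 4) → 3 H
  atom 8: C, bond orders sum to 3 (valence 4) → 1 H
  atom 9: F (halogen, monovalent) → 0 H
Total hydrogens: 9.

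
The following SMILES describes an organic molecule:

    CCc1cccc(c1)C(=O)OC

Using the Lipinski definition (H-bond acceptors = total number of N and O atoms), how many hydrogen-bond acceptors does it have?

2

N atoms: 0; O atoms: 2.
Lipinski HBA = 0 + 2 = 2.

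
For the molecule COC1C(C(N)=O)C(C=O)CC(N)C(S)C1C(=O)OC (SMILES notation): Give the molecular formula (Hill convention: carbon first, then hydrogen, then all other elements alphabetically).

Walk through each heavy atom and fill implicit hydrogens from standard valence (C 4, N 3, O 2, S 2, halogen 1):
  atom 1: C, bond orders sum to 1 (valence 4) → 3 H
  atom 2: O, bond orders sum to 2 (valence 2) → 0 H
  atom 3: C, bond orders sum to 3 (valence 4) → 1 H
  atom 4: C, bond orders sum to 3 (valence 4) → 1 H
  atom 5: C, bond orders sum to 4 (valence 4) → 0 H
  atom 6: N, bond orders sum to 1 (valence 3) → 2 H
  atom 7: O, bond orders sum to 2 (valence 2) → 0 H
  atom 8: C, bond orders sum to 3 (valence 4) → 1 H
  atom 9: C, bond orders sum to 3 (valence 4) → 1 H
  atom 10: O, bond orders sum to 2 (valence 2) → 0 H
  atom 11: C, bond orders sum to 2 (valence 4) → 2 H
  atom 12: C, bond orders sum to 3 (valence 4) → 1 H
  atom 13: N, bond orders sum to 1 (valence 3) → 2 H
  atom 14: C, bond orders sum to 3 (valence 4) → 1 H
  atom 15: S, bond orders sum to 1 (valence 2) → 1 H
  atom 16: C, bond orders sum to 3 (valence 4) → 1 H
  atom 17: C, bond orders sum to 4 (valence 4) → 0 H
  atom 18: O, bond orders sum to 2 (valence 2) → 0 H
  atom 19: O, bond orders sum to 2 (valence 2) → 0 H
  atom 20: C, bond orders sum to 1 (valence 4) → 3 H
Totals → C:12, H:20, N:2, O:5, S:1.
In Hill order: C12H20N2O5S.

C12H20N2O5S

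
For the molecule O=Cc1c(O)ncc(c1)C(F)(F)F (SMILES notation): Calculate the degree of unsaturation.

5

Molecular formula: C7H4F3NO2.
DoU = (2C + 2 + N − H − X) / 2, where X is the halogen count and O/S are ignored.
    = (2·7 + 2 + 1 − 4 − 3) / 2 = 10 / 2 = 5.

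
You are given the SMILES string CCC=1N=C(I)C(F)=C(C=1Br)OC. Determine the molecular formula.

Walk through each heavy atom and fill implicit hydrogens from standard valence (C 4, N 3, O 2, S 2, halogen 1):
  atom 1: C, bond orders sum to 1 (valence 4) → 3 H
  atom 2: C, bond orders sum to 2 (valence 4) → 2 H
  atom 3: C, bond orders sum to 4 (valence 4) → 0 H
  atom 4: N, bond orders sum to 3 (valence 3) → 0 H
  atom 5: C, bond orders sum to 4 (valence 4) → 0 H
  atom 6: I (halogen, monovalent) → 0 H
  atom 7: C, bond orders sum to 4 (valence 4) → 0 H
  atom 8: F (halogen, monovalent) → 0 H
  atom 9: C, bond orders sum to 4 (valence 4) → 0 H
  atom 10: C, bond orders sum to 4 (valence 4) → 0 H
  atom 11: Br (halogen, monovalent) → 0 H
  atom 12: O, bond orders sum to 2 (valence 2) → 0 H
  atom 13: C, bond orders sum to 1 (valence 4) → 3 H
Totals → C:8, H:8, Br:1, F:1, I:1, N:1, O:1.

C8H8BrFINO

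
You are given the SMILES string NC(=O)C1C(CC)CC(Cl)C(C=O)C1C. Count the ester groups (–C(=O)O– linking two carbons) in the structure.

Scan the SMILES for the ester motif — none present.
Groups that are present: 1 aldehyde, 1 amide.

0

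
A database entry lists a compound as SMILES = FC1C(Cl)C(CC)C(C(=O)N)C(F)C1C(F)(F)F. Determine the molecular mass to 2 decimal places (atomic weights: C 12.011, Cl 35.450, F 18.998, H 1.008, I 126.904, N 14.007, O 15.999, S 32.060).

First, the molecular formula is C10H13ClF5NO (counting implicit H from valence).
  C: 10 × 12.011 = 120.110
  Cl: 1 × 35.450 = 35.450
  F: 5 × 18.998 = 94.990
  H: 13 × 1.008 = 13.104
  N: 1 × 14.007 = 14.007
  O: 1 × 15.999 = 15.999
Sum: 10×12.011 + 1×35.450 + 5×18.998 + 13×1.008 + 1×14.007 + 1×15.999 = 293.660 → 293.66 g/mol.

293.66 g/mol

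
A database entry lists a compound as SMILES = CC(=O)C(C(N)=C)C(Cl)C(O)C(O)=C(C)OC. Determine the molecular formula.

C11H18ClNO4

Walk through each heavy atom and fill implicit hydrogens from standard valence (C 4, N 3, O 2, S 2, halogen 1):
  atom 1: C, bond orders sum to 1 (valence 4) → 3 H
  atom 2: C, bond orders sum to 4 (valence 4) → 0 H
  atom 3: O, bond orders sum to 2 (valence 2) → 0 H
  atom 4: C, bond orders sum to 3 (valence 4) → 1 H
  atom 5: C, bond orders sum to 4 (valence 4) → 0 H
  atom 6: N, bond orders sum to 1 (valence 3) → 2 H
  atom 7: C, bond orders sum to 2 (valence 4) → 2 H
  atom 8: C, bond orders sum to 3 (valence 4) → 1 H
  atom 9: Cl (halogen, monovalent) → 0 H
  atom 10: C, bond orders sum to 3 (valence 4) → 1 H
  atom 11: O, bond orders sum to 1 (valence 2) → 1 H
  atom 12: C, bond orders sum to 4 (valence 4) → 0 H
  atom 13: O, bond orders sum to 1 (valence 2) → 1 H
  atom 14: C, bond orders sum to 4 (valence 4) → 0 H
  atom 15: C, bond orders sum to 1 (valence 4) → 3 H
  atom 16: O, bond orders sum to 2 (valence 2) → 0 H
  atom 17: C, bond orders sum to 1 (valence 4) → 3 H
Totals → C:11, H:18, Cl:1, N:1, O:4.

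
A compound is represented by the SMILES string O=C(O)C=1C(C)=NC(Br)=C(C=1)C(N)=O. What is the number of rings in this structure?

1

In SMILES, each pair of matching ring-closure digits denotes one ring-closing bond; the number of such bonds equals the number of independent rings.
Ring-closure bonds here: 1.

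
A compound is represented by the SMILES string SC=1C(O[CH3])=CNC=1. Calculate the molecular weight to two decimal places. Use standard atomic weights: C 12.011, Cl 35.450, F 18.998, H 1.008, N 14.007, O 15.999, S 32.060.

129.18 g/mol

First, the molecular formula is C5H7NOS (counting implicit H from valence).
  C: 5 × 12.011 = 60.055
  H: 7 × 1.008 = 7.056
  N: 1 × 14.007 = 14.007
  O: 1 × 15.999 = 15.999
  S: 1 × 32.060 = 32.060
Sum: 5×12.011 + 7×1.008 + 1×14.007 + 1×15.999 + 1×32.060 = 129.177 → 129.18 g/mol.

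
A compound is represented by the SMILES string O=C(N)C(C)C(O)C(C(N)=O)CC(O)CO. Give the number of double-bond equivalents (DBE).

Degree of unsaturation = (number of rings) + (number of π bonds).
Ring closures in the SMILES: 0.
π bonds: 2 double bonds (each 1 DoU) → 2 DoU from unsaturation.
Total DoU = 0 + 2 = 2.

2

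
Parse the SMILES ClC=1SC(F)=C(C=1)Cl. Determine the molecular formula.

Walk through each heavy atom and fill implicit hydrogens from standard valence (C 4, N 3, O 2, S 2, halogen 1):
  atom 1: Cl (halogen, monovalent) → 0 H
  atom 2: C, bond orders sum to 4 (valence 4) → 0 H
  atom 3: S, bond orders sum to 2 (valence 2) → 0 H
  atom 4: C, bond orders sum to 4 (valence 4) → 0 H
  atom 5: F (halogen, monovalent) → 0 H
  atom 6: C, bond orders sum to 4 (valence 4) → 0 H
  atom 7: C, bond orders sum to 3 (valence 4) → 1 H
  atom 8: Cl (halogen, monovalent) → 0 H
Totals → C:4, H:1, Cl:2, F:1, S:1.

C4HCl2FS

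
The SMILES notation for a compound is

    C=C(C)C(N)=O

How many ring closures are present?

In SMILES, each pair of matching ring-closure digits denotes one ring-closing bond; the number of such bonds equals the number of independent rings.
Ring-closure bonds here: 0.

0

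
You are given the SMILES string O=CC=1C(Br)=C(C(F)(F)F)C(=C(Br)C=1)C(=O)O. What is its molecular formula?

C9H3Br2F3O3

Walk through each heavy atom and fill implicit hydrogens from standard valence (C 4, N 3, O 2, S 2, halogen 1):
  atom 1: O, bond orders sum to 2 (valence 2) → 0 H
  atom 2: C, bond orders sum to 3 (valence 4) → 1 H
  atom 3: C, bond orders sum to 4 (valence 4) → 0 H
  atom 4: C, bond orders sum to 4 (valence 4) → 0 H
  atom 5: Br (halogen, monovalent) → 0 H
  atom 6: C, bond orders sum to 4 (valence 4) → 0 H
  atom 7: C, bond orders sum to 4 (valence 4) → 0 H
  atom 8: F (halogen, monovalent) → 0 H
  atom 9: F (halogen, monovalent) → 0 H
  atom 10: F (halogen, monovalent) → 0 H
  atom 11: C, bond orders sum to 4 (valence 4) → 0 H
  atom 12: C, bond orders sum to 4 (valence 4) → 0 H
  atom 13: Br (halogen, monovalent) → 0 H
  atom 14: C, bond orders sum to 3 (valence 4) → 1 H
  atom 15: C, bond orders sum to 4 (valence 4) → 0 H
  atom 16: O, bond orders sum to 2 (valence 2) → 0 H
  atom 17: O, bond orders sum to 1 (valence 2) → 1 H
Totals → C:9, H:3, Br:2, F:3, O:3.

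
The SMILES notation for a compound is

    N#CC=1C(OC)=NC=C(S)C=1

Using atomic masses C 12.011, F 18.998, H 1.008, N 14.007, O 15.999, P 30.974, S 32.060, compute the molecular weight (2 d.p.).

166.20 g/mol

First, the molecular formula is C7H6N2OS (counting implicit H from valence).
  C: 7 × 12.011 = 84.077
  H: 6 × 1.008 = 6.048
  N: 2 × 14.007 = 28.014
  O: 1 × 15.999 = 15.999
  S: 1 × 32.060 = 32.060
Sum: 7×12.011 + 6×1.008 + 2×14.007 + 1×15.999 + 1×32.060 = 166.198 → 166.20 g/mol.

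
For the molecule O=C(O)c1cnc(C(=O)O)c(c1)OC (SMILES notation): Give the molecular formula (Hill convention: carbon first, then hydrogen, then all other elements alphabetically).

Walk through each heavy atom and fill implicit hydrogens from standard valence (C 4, N 3, O 2, S 2, halogen 1); for lowercase aromatic atoms, an aromatic c carries 1 H when it has two neighbours and 0 H with three, and aromatic n carries 0 H:
  atom 1: O, bond orders sum to 2 (valence 2) → 0 H
  atom 2: C, bond orders sum to 4 (valence 4) → 0 H
  atom 3: O, bond orders sum to 1 (valence 2) → 1 H
  atom 4: aromatic c, 3 neighbours → 0 H
  atom 5: aromatic c, 2 neighbours → 1 H
  atom 6: aromatic n, 2 neighbours → 0 H
  atom 7: aromatic c, 3 neighbours → 0 H
  atom 8: C, bond orders sum to 4 (valence 4) → 0 H
  atom 9: O, bond orders sum to 2 (valence 2) → 0 H
  atom 10: O, bond orders sum to 1 (valence 2) → 1 H
  atom 11: aromatic c, 3 neighbours → 0 H
  atom 12: aromatic c, 2 neighbours → 1 H
  atom 13: O, bond orders sum to 2 (valence 2) → 0 H
  atom 14: C, bond orders sum to 1 (valence 4) → 3 H
Totals → C:8, H:7, N:1, O:5.

C8H7NO5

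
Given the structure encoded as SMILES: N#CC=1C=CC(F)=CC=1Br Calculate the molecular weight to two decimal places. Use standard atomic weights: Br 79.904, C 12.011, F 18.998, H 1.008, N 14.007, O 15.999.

200.01 g/mol

First, the molecular formula is C7H3BrFN (counting implicit H from valence).
  Br: 1 × 79.904 = 79.904
  C: 7 × 12.011 = 84.077
  F: 1 × 18.998 = 18.998
  H: 3 × 1.008 = 3.024
  N: 1 × 14.007 = 14.007
Sum: 1×79.904 + 7×12.011 + 1×18.998 + 3×1.008 + 1×14.007 = 200.010 → 200.01 g/mol.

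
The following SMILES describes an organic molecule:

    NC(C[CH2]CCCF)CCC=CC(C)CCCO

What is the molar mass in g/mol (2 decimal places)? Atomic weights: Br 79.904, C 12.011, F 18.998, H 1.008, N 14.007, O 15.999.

First, the molecular formula is C15H30FNO (counting implicit H from valence).
  C: 15 × 12.011 = 180.165
  F: 1 × 18.998 = 18.998
  H: 30 × 1.008 = 30.240
  N: 1 × 14.007 = 14.007
  O: 1 × 15.999 = 15.999
Sum: 15×12.011 + 1×18.998 + 30×1.008 + 1×14.007 + 1×15.999 = 259.409 → 259.41 g/mol.

259.41 g/mol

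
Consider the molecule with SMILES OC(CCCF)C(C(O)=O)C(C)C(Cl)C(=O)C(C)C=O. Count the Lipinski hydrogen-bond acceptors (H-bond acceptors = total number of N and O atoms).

5

N atoms: 0; O atoms: 5.
Lipinski HBA = 0 + 5 = 5.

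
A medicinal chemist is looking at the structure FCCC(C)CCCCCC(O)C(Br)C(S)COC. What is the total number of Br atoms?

Scan the SMILES for Br atoms (remember two-letter symbols like Cl and Br are single atoms).
Bromine count: 1.

1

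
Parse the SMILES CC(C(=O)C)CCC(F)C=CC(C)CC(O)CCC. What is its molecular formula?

C16H29FO2

Walk through each heavy atom and fill implicit hydrogens from standard valence (C 4, N 3, O 2, S 2, halogen 1):
  atom 1: C, bond orders sum to 1 (valence 4) → 3 H
  atom 2: C, bond orders sum to 3 (valence 4) → 1 H
  atom 3: C, bond orders sum to 4 (valence 4) → 0 H
  atom 4: O, bond orders sum to 2 (valence 2) → 0 H
  atom 5: C, bond orders sum to 1 (valence 4) → 3 H
  atom 6: C, bond orders sum to 2 (valence 4) → 2 H
  atom 7: C, bond orders sum to 2 (valence 4) → 2 H
  atom 8: C, bond orders sum to 3 (valence 4) → 1 H
  atom 9: F (halogen, monovalent) → 0 H
  atom 10: C, bond orders sum to 3 (valence 4) → 1 H
  atom 11: C, bond orders sum to 3 (valence 4) → 1 H
  atom 12: C, bond orders sum to 3 (valence 4) → 1 H
  atom 13: C, bond orders sum to 1 (valence 4) → 3 H
  atom 14: C, bond orders sum to 2 (valence 4) → 2 H
  atom 15: C, bond orders sum to 3 (valence 4) → 1 H
  atom 16: O, bond orders sum to 1 (valence 2) → 1 H
  atom 17: C, bond orders sum to 2 (valence 4) → 2 H
  atom 18: C, bond orders sum to 2 (valence 4) → 2 H
  atom 19: C, bond orders sum to 1 (valence 4) → 3 H
Totals → C:16, H:29, F:1, O:2.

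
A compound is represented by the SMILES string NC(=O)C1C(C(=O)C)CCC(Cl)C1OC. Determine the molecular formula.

Walk through each heavy atom and fill implicit hydrogens from standard valence (C 4, N 3, O 2, S 2, halogen 1):
  atom 1: N, bond orders sum to 1 (valence 3) → 2 H
  atom 2: C, bond orders sum to 4 (valence 4) → 0 H
  atom 3: O, bond orders sum to 2 (valence 2) → 0 H
  atom 4: C, bond orders sum to 3 (valence 4) → 1 H
  atom 5: C, bond orders sum to 3 (valence 4) → 1 H
  atom 6: C, bond orders sum to 4 (valence 4) → 0 H
  atom 7: O, bond orders sum to 2 (valence 2) → 0 H
  atom 8: C, bond orders sum to 1 (valence 4) → 3 H
  atom 9: C, bond orders sum to 2 (valence 4) → 2 H
  atom 10: C, bond orders sum to 2 (valence 4) → 2 H
  atom 11: C, bond orders sum to 3 (valence 4) → 1 H
  atom 12: Cl (halogen, monovalent) → 0 H
  atom 13: C, bond orders sum to 3 (valence 4) → 1 H
  atom 14: O, bond orders sum to 2 (valence 2) → 0 H
  atom 15: C, bond orders sum to 1 (valence 4) → 3 H
Totals → C:10, H:16, Cl:1, N:1, O:3.

C10H16ClNO3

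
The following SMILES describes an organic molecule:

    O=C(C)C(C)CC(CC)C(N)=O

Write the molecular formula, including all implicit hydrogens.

Walk through each heavy atom and fill implicit hydrogens from standard valence (C 4, N 3, O 2, S 2, halogen 1):
  atom 1: O, bond orders sum to 2 (valence 2) → 0 H
  atom 2: C, bond orders sum to 4 (valence 4) → 0 H
  atom 3: C, bond orders sum to 1 (valence 4) → 3 H
  atom 4: C, bond orders sum to 3 (valence 4) → 1 H
  atom 5: C, bond orders sum to 1 (valence 4) → 3 H
  atom 6: C, bond orders sum to 2 (valence 4) → 2 H
  atom 7: C, bond orders sum to 3 (valence 4) → 1 H
  atom 8: C, bond orders sum to 2 (valence 4) → 2 H
  atom 9: C, bond orders sum to 1 (valence 4) → 3 H
  atom 10: C, bond orders sum to 4 (valence 4) → 0 H
  atom 11: N, bond orders sum to 1 (valence 3) → 2 H
  atom 12: O, bond orders sum to 2 (valence 2) → 0 H
Totals → C:9, H:17, N:1, O:2.
In Hill order: C9H17NO2.

C9H17NO2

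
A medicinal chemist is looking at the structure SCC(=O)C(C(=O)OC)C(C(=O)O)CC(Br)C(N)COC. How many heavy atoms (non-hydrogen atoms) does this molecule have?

21

Every atom symbol written in the SMILES (organic subset) is one heavy atom; implicit H are not written.
Heavy atoms by element → Br:1, C:12, N:1, O:6, S:1.
Total: 21.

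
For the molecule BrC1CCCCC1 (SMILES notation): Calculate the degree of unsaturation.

Degree of unsaturation = (number of rings) + (number of π bonds).
Ring closures in the SMILES: 1.
π bonds: none → 0 DoU from unsaturation.
Total DoU = 1 + 0 = 1.

1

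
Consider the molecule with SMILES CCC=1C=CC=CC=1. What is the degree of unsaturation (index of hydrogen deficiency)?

Molecular formula: C8H10.
DoU = (2C + 2 + N − H − X) / 2, where X is the halogen count and O/S are ignored.
    = (2·8 + 2 + 0 − 10 − 0) / 2 = 8 / 2 = 4.

4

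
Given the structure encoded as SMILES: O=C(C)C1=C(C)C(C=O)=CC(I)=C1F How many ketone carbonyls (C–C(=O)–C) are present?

1

The ketone motif appears at heavy-atom position 2 in the SMILES.
Other groups present: 1 aldehyde.
Ketone count: 1.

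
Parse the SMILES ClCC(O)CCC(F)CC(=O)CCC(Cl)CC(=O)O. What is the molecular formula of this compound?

C12H19Cl2FO4

Walk through each heavy atom and fill implicit hydrogens from standard valence (C 4, N 3, O 2, S 2, halogen 1):
  atom 1: Cl (halogen, monovalent) → 0 H
  atom 2: C, bond orders sum to 2 (valence 4) → 2 H
  atom 3: C, bond orders sum to 3 (valence 4) → 1 H
  atom 4: O, bond orders sum to 1 (valence 2) → 1 H
  atom 5: C, bond orders sum to 2 (valence 4) → 2 H
  atom 6: C, bond orders sum to 2 (valence 4) → 2 H
  atom 7: C, bond orders sum to 3 (valence 4) → 1 H
  atom 8: F (halogen, monovalent) → 0 H
  atom 9: C, bond orders sum to 2 (valence 4) → 2 H
  atom 10: C, bond orders sum to 4 (valence 4) → 0 H
  atom 11: O, bond orders sum to 2 (valence 2) → 0 H
  atom 12: C, bond orders sum to 2 (valence 4) → 2 H
  atom 13: C, bond orders sum to 2 (valence 4) → 2 H
  atom 14: C, bond orders sum to 3 (valence 4) → 1 H
  atom 15: Cl (halogen, monovalent) → 0 H
  atom 16: C, bond orders sum to 2 (valence 4) → 2 H
  atom 17: C, bond orders sum to 4 (valence 4) → 0 H
  atom 18: O, bond orders sum to 2 (valence 2) → 0 H
  atom 19: O, bond orders sum to 1 (valence 2) → 1 H
Totals → C:12, H:19, Cl:2, F:1, O:4.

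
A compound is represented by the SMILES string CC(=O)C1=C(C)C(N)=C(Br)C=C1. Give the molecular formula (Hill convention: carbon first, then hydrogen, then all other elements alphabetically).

C9H10BrNO

Walk through each heavy atom and fill implicit hydrogens from standard valence (C 4, N 3, O 2, S 2, halogen 1):
  atom 1: C, bond orders sum to 1 (valence 4) → 3 H
  atom 2: C, bond orders sum to 4 (valence 4) → 0 H
  atom 3: O, bond orders sum to 2 (valence 2) → 0 H
  atom 4: C, bond orders sum to 4 (valence 4) → 0 H
  atom 5: C, bond orders sum to 4 (valence 4) → 0 H
  atom 6: C, bond orders sum to 1 (valence 4) → 3 H
  atom 7: C, bond orders sum to 4 (valence 4) → 0 H
  atom 8: N, bond orders sum to 1 (valence 3) → 2 H
  atom 9: C, bond orders sum to 4 (valence 4) → 0 H
  atom 10: Br (halogen, monovalent) → 0 H
  atom 11: C, bond orders sum to 3 (valence 4) → 1 H
  atom 12: C, bond orders sum to 3 (valence 4) → 1 H
Totals → C:9, H:10, Br:1, N:1, O:1.
In Hill order: C9H10BrNO.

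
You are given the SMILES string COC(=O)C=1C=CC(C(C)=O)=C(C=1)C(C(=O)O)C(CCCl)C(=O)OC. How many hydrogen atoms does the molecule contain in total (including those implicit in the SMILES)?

Walk through each heavy atom and fill implicit hydrogens from standard valence (C 4, N 3, O 2, S 2, halogen 1):
  atom 1: C, bond orders sum to 1 (valence 4) → 3 H
  atom 2: O, bond orders sum to 2 (valence 2) → 0 H
  atom 3: C, bond orders sum to 4 (valence 4) → 0 H
  atom 4: O, bond orders sum to 2 (valence 2) → 0 H
  atom 5: C, bond orders sum to 4 (valence 4) → 0 H
  atom 6: C, bond orders sum to 3 (valence 4) → 1 H
  atom 7: C, bond orders sum to 3 (valence 4) → 1 H
  atom 8: C, bond orders sum to 4 (valence 4) → 0 H
  atom 9: C, bond orders sum to 4 (valence 4) → 0 H
  atom 10: C, bond orders sum to 1 (valence 4) → 3 H
  atom 11: O, bond orders sum to 2 (valence 2) → 0 H
  atom 12: C, bond orders sum to 4 (valence 4) → 0 H
  atom 13: C, bond orders sum to 3 (valence 4) → 1 H
  atom 14: C, bond orders sum to 3 (valence 4) → 1 H
  atom 15: C, bond orders sum to 4 (valence 4) → 0 H
  atom 16: O, bond orders sum to 2 (valence 2) → 0 H
  atom 17: O, bond orders sum to 1 (valence 2) → 1 H
  atom 18: C, bond orders sum to 3 (valence 4) → 1 H
  atom 19: C, bond orders sum to 2 (valence 4) → 2 H
  atom 20: C, bond orders sum to 2 (valence 4) → 2 H
  atom 21: Cl (halogen, monovalent) → 0 H
  atom 22: C, bond orders sum to 4 (valence 4) → 0 H
  atom 23: O, bond orders sum to 2 (valence 2) → 0 H
  atom 24: O, bond orders sum to 2 (valence 2) → 0 H
  atom 25: C, bond orders sum to 1 (valence 4) → 3 H
Total hydrogens: 19.

19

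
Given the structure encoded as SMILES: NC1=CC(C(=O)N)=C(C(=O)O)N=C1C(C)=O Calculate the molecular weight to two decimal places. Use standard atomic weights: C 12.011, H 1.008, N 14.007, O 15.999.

223.19 g/mol

First, the molecular formula is C9H9N3O4 (counting implicit H from valence).
  C: 9 × 12.011 = 108.099
  H: 9 × 1.008 = 9.072
  N: 3 × 14.007 = 42.021
  O: 4 × 15.999 = 63.996
Sum: 9×12.011 + 9×1.008 + 3×14.007 + 4×15.999 = 223.188 → 223.19 g/mol.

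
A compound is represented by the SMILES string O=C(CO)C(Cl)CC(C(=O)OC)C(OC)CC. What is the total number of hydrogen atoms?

19

Walk through each heavy atom and fill implicit hydrogens from standard valence (C 4, N 3, O 2, S 2, halogen 1):
  atom 1: O, bond orders sum to 2 (valence 2) → 0 H
  atom 2: C, bond orders sum to 4 (valence 4) → 0 H
  atom 3: C, bond orders sum to 2 (valence 4) → 2 H
  atom 4: O, bond orders sum to 1 (valence 2) → 1 H
  atom 5: C, bond orders sum to 3 (valence 4) → 1 H
  atom 6: Cl (halogen, monovalent) → 0 H
  atom 7: C, bond orders sum to 2 (valence 4) → 2 H
  atom 8: C, bond orders sum to 3 (valence 4) → 1 H
  atom 9: C, bond orders sum to 4 (valence 4) → 0 H
  atom 10: O, bond orders sum to 2 (valence 2) → 0 H
  atom 11: O, bond orders sum to 2 (valence 2) → 0 H
  atom 12: C, bond orders sum to 1 (valence 4) → 3 H
  atom 13: C, bond orders sum to 3 (valence 4) → 1 H
  atom 14: O, bond orders sum to 2 (valence 2) → 0 H
  atom 15: C, bond orders sum to 1 (valence 4) → 3 H
  atom 16: C, bond orders sum to 2 (valence 4) → 2 H
  atom 17: C, bond orders sum to 1 (valence 4) → 3 H
Total hydrogens: 19.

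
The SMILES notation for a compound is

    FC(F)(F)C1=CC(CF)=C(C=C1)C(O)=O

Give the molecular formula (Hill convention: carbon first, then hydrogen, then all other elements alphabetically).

C9H6F4O2

Walk through each heavy atom and fill implicit hydrogens from standard valence (C 4, N 3, O 2, S 2, halogen 1):
  atom 1: F (halogen, monovalent) → 0 H
  atom 2: C, bond orders sum to 4 (valence 4) → 0 H
  atom 3: F (halogen, monovalent) → 0 H
  atom 4: F (halogen, monovalent) → 0 H
  atom 5: C, bond orders sum to 4 (valence 4) → 0 H
  atom 6: C, bond orders sum to 3 (valence 4) → 1 H
  atom 7: C, bond orders sum to 4 (valence 4) → 0 H
  atom 8: C, bond orders sum to 2 (valence 4) → 2 H
  atom 9: F (halogen, monovalent) → 0 H
  atom 10: C, bond orders sum to 4 (valence 4) → 0 H
  atom 11: C, bond orders sum to 3 (valence 4) → 1 H
  atom 12: C, bond orders sum to 3 (valence 4) → 1 H
  atom 13: C, bond orders sum to 4 (valence 4) → 0 H
  atom 14: O, bond orders sum to 1 (valence 2) → 1 H
  atom 15: O, bond orders sum to 2 (valence 2) → 0 H
Totals → C:9, H:6, F:4, O:2.
In Hill order: C9H6F4O2.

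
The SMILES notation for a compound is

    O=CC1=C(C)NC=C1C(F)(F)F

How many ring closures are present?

In SMILES, each pair of matching ring-closure digits denotes one ring-closing bond; the number of such bonds equals the number of independent rings.
Ring-closure bonds here: 1.

1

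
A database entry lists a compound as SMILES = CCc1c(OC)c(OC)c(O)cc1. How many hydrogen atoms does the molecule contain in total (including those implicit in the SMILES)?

14

Walk through each heavy atom and fill implicit hydrogens from standard valence (C 4, N 3, O 2, S 2, halogen 1); for lowercase aromatic atoms, an aromatic c carries 1 H when it has two neighbours and 0 H with three, and aromatic n carries 0 H:
  atom 1: C, bond orders sum to 1 (valence 4) → 3 H
  atom 2: C, bond orders sum to 2 (valence 4) → 2 H
  atom 3: aromatic c, 3 neighbours → 0 H
  atom 4: aromatic c, 3 neighbours → 0 H
  atom 5: O, bond orders sum to 2 (valence 2) → 0 H
  atom 6: C, bond orders sum to 1 (valence 4) → 3 H
  atom 7: aromatic c, 3 neighbours → 0 H
  atom 8: O, bond orders sum to 2 (valence 2) → 0 H
  atom 9: C, bond orders sum to 1 (valence 4) → 3 H
  atom 10: aromatic c, 3 neighbours → 0 H
  atom 11: O, bond orders sum to 1 (valence 2) → 1 H
  atom 12: aromatic c, 2 neighbours → 1 H
  atom 13: aromatic c, 2 neighbours → 1 H
Total hydrogens: 14.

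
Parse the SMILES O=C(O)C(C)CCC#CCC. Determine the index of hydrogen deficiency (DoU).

Molecular formula: C9H14O2.
DoU = (2C + 2 + N − H − X) / 2, where X is the halogen count and O/S are ignored.
    = (2·9 + 2 + 0 − 14 − 0) / 2 = 6 / 2 = 3.

3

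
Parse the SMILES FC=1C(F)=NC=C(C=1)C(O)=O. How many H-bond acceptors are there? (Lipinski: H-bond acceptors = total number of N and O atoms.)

3

N atoms: 1; O atoms: 2.
Lipinski HBA = 1 + 2 = 3.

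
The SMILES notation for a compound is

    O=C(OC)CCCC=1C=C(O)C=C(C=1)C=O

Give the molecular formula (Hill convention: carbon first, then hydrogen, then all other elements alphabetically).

C12H14O4

Walk through each heavy atom and fill implicit hydrogens from standard valence (C 4, N 3, O 2, S 2, halogen 1):
  atom 1: O, bond orders sum to 2 (valence 2) → 0 H
  atom 2: C, bond orders sum to 4 (valence 4) → 0 H
  atom 3: O, bond orders sum to 2 (valence 2) → 0 H
  atom 4: C, bond orders sum to 1 (valence 4) → 3 H
  atom 5: C, bond orders sum to 2 (valence 4) → 2 H
  atom 6: C, bond orders sum to 2 (valence 4) → 2 H
  atom 7: C, bond orders sum to 2 (valence 4) → 2 H
  atom 8: C, bond orders sum to 4 (valence 4) → 0 H
  atom 9: C, bond orders sum to 3 (valence 4) → 1 H
  atom 10: C, bond orders sum to 4 (valence 4) → 0 H
  atom 11: O, bond orders sum to 1 (valence 2) → 1 H
  atom 12: C, bond orders sum to 3 (valence 4) → 1 H
  atom 13: C, bond orders sum to 4 (valence 4) → 0 H
  atom 14: C, bond orders sum to 3 (valence 4) → 1 H
  atom 15: C, bond orders sum to 3 (valence 4) → 1 H
  atom 16: O, bond orders sum to 2 (valence 2) → 0 H
Totals → C:12, H:14, O:4.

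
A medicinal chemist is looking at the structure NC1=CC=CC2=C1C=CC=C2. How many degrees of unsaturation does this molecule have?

Degree of unsaturation = (number of rings) + (number of π bonds).
Ring closures in the SMILES: 2.
π bonds: 5 double bonds (each 1 DoU) → 5 DoU from unsaturation.
Total DoU = 2 + 5 = 7.

7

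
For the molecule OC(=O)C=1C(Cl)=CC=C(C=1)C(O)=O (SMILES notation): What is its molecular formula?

Walk through each heavy atom and fill implicit hydrogens from standard valence (C 4, N 3, O 2, S 2, halogen 1):
  atom 1: O, bond orders sum to 1 (valence 2) → 1 H
  atom 2: C, bond orders sum to 4 (valence 4) → 0 H
  atom 3: O, bond orders sum to 2 (valence 2) → 0 H
  atom 4: C, bond orders sum to 4 (valence 4) → 0 H
  atom 5: C, bond orders sum to 4 (valence 4) → 0 H
  atom 6: Cl (halogen, monovalent) → 0 H
  atom 7: C, bond orders sum to 3 (valence 4) → 1 H
  atom 8: C, bond orders sum to 3 (valence 4) → 1 H
  atom 9: C, bond orders sum to 4 (valence 4) → 0 H
  atom 10: C, bond orders sum to 3 (valence 4) → 1 H
  atom 11: C, bond orders sum to 4 (valence 4) → 0 H
  atom 12: O, bond orders sum to 1 (valence 2) → 1 H
  atom 13: O, bond orders sum to 2 (valence 2) → 0 H
Totals → C:8, H:5, Cl:1, O:4.
In Hill order: C8H5ClO4.

C8H5ClO4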